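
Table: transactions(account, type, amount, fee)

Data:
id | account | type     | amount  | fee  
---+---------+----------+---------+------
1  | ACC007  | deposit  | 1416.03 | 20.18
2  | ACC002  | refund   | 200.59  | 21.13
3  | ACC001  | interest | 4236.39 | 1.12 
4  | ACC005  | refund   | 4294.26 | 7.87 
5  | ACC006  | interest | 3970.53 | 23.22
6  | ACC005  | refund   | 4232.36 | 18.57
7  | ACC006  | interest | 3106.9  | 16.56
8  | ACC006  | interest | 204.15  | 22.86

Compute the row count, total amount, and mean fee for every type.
SELECT type,
       COUNT(*) as cnt,
       SUM(amount) as total_amount,
       AVG(fee) as avg_fee
FROM transactions
GROUP BY type

Result:
  deposit: 1 records, 1416.03 total amount, 20.18 avg fee
  interest: 4 records, 11517.97 total amount, 15.94 avg fee
  refund: 3 records, 8727.21 total amount, 15.86 avg fee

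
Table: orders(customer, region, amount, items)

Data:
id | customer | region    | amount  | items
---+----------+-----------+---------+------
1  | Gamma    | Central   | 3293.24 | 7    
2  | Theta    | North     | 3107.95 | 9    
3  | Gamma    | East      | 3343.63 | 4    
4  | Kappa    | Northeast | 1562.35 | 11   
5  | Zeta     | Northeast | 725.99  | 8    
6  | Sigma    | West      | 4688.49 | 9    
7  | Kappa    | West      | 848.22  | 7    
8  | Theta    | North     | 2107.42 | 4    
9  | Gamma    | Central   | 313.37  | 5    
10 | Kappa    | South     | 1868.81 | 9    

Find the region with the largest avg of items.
SELECT region, AVG(items) as val
FROM orders
GROUP BY region
ORDER BY val DESC
LIMIT 1

Result: Northeast with avg(items) = 9.50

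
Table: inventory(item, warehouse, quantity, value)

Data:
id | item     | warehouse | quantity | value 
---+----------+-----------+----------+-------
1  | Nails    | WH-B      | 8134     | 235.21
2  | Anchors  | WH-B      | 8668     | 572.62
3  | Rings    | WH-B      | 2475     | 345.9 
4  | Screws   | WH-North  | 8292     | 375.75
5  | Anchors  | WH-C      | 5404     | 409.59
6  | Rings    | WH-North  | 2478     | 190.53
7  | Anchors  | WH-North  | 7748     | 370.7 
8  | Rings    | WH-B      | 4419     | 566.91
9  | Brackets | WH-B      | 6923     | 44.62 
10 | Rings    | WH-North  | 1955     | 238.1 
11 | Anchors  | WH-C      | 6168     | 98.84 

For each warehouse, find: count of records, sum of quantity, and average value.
SELECT warehouse,
       COUNT(*) as cnt,
       SUM(quantity) as total_quantity,
       AVG(value) as avg_value
FROM inventory
GROUP BY warehouse

Result:
  WH-B: 5 records, 30619 total quantity, 353.05 avg value
  WH-C: 2 records, 11572 total quantity, 254.22 avg value
  WH-North: 4 records, 20473 total quantity, 293.77 avg value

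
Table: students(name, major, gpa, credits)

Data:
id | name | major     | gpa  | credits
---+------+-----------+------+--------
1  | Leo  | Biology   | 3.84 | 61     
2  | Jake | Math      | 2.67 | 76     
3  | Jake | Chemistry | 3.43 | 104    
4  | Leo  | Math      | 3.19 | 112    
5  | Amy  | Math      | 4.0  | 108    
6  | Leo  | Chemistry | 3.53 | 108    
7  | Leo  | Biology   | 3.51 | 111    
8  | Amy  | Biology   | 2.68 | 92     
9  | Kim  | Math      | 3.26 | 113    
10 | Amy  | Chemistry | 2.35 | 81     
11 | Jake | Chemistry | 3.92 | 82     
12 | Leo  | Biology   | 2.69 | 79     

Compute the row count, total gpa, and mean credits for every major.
SELECT major,
       COUNT(*) as cnt,
       SUM(gpa) as total_gpa,
       AVG(credits) as avg_credits
FROM students
GROUP BY major

Result:
  Biology: 4 records, 12.72 total gpa, 85.75 avg credits
  Chemistry: 4 records, 13.23 total gpa, 93.75 avg credits
  Math: 4 records, 13.12 total gpa, 102.25 avg credits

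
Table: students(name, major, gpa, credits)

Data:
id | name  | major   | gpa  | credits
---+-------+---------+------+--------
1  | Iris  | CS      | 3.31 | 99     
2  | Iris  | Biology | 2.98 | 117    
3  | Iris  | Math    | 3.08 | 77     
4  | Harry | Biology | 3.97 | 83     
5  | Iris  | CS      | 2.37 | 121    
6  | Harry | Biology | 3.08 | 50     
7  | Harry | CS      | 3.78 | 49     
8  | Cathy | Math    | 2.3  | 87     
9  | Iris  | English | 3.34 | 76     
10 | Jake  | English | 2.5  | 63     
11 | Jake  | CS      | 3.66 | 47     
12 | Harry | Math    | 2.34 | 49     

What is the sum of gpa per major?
SELECT major, SUM(gpa) as result
FROM students
GROUP BY major

Result:
  Biology: 10.03
  CS: 13.12
  English: 5.84
  Math: 7.72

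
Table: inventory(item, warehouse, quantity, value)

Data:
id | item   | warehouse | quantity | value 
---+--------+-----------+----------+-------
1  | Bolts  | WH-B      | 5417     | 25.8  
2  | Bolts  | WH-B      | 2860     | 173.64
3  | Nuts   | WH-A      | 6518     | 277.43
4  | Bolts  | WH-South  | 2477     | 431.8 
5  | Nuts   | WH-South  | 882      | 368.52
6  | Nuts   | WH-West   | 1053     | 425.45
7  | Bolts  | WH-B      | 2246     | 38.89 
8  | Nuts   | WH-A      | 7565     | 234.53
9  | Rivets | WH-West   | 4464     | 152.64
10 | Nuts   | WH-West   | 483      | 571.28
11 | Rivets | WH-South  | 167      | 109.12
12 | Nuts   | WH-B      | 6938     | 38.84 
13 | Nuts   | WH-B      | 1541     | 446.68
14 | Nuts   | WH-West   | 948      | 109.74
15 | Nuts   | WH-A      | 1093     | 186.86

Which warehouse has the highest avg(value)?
SELECT warehouse, AVG(value) as val
FROM inventory
GROUP BY warehouse
ORDER BY val DESC
LIMIT 1

Result: WH-West with avg(value) = 314.78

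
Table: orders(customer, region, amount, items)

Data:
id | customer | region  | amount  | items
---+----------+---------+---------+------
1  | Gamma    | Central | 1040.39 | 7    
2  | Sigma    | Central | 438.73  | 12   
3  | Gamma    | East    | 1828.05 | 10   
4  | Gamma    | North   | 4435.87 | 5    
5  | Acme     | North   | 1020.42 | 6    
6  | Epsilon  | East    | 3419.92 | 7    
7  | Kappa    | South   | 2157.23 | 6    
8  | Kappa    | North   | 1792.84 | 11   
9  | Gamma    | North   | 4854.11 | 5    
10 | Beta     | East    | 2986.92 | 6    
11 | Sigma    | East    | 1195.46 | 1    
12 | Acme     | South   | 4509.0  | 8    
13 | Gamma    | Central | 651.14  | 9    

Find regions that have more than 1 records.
SELECT region, COUNT(*) as cnt
FROM orders
GROUP BY region
HAVING COUNT(*) > 1

Result:
  Central: 3
  East: 4
  North: 4
  South: 2

Note: HAVING filters groups after aggregation, WHERE filters rows before.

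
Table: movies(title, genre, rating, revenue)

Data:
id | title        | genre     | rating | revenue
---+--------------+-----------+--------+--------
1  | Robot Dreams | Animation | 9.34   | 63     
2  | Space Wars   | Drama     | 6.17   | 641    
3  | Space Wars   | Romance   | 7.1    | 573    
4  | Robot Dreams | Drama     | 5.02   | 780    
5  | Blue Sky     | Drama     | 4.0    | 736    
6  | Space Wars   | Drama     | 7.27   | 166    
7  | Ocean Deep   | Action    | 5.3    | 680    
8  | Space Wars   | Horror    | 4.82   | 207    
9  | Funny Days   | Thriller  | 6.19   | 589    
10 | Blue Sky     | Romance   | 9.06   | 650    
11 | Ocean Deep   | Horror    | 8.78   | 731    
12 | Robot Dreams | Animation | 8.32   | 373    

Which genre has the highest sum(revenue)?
SELECT genre, SUM(revenue) as val
FROM movies
GROUP BY genre
ORDER BY val DESC
LIMIT 1

Result: Drama with sum(revenue) = 2323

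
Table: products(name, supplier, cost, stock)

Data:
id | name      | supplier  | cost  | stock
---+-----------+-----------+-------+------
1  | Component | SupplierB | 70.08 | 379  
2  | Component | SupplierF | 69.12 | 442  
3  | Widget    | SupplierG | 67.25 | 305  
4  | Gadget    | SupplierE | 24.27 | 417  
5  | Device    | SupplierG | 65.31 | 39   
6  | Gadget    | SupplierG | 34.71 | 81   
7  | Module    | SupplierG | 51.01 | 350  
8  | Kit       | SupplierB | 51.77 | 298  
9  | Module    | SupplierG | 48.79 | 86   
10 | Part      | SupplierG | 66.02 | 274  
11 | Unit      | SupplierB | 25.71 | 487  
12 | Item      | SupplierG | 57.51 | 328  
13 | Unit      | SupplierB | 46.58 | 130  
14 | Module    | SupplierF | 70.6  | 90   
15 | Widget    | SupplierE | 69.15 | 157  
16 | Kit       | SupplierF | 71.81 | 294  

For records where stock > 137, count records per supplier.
SELECT supplier, COUNT(*)
FROM products
WHERE stock > 137
GROUP BY supplier

Note: WHERE filters rows before grouping.

Result:
  SupplierB: 3
  SupplierE: 2
  SupplierF: 2
  SupplierG: 4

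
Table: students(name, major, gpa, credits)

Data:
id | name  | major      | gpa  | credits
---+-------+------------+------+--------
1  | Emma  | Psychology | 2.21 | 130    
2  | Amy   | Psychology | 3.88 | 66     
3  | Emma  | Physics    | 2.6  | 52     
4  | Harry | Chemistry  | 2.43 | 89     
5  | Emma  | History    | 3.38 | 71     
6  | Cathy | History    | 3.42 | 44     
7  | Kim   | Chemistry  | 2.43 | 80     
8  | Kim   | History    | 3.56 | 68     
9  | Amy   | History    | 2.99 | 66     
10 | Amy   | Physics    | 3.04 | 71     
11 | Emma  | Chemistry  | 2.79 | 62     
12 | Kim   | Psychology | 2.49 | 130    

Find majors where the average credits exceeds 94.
SELECT major, AVG(credits)
FROM students
GROUP BY major
HAVING AVG(credits) > 94

Result:
  Psychology: avg=108.67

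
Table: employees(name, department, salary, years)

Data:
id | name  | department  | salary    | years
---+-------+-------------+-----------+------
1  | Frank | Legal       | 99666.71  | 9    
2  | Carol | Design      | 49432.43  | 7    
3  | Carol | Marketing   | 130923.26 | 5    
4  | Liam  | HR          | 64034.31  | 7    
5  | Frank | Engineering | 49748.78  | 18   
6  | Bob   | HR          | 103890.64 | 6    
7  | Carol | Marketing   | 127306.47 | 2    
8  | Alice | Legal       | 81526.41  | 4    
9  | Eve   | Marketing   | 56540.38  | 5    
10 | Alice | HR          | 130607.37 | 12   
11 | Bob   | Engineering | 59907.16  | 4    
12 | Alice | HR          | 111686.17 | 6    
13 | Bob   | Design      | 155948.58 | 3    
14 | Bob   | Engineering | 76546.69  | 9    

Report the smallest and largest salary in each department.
SELECT department, MIN(salary), MAX(salary)
FROM employees
GROUP BY department

Result:
  Design: min=49432.43, max=155948.58
  Engineering: min=49748.78, max=76546.69
  HR: min=64034.31, max=130607.37
  Legal: min=81526.41, max=99666.71
  Marketing: min=56540.38, max=130923.26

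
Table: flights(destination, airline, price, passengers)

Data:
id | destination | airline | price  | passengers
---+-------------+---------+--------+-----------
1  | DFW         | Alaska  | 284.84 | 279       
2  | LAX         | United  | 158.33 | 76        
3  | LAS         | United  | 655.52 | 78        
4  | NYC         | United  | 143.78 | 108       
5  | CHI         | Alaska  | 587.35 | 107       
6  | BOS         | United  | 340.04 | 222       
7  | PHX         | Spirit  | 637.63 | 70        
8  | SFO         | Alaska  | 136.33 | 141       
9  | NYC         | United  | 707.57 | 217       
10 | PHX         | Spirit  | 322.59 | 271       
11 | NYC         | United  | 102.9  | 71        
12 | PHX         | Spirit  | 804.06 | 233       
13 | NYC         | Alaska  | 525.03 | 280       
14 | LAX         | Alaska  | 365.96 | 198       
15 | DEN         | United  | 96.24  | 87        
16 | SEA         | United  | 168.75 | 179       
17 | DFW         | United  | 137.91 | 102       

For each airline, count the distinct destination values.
SELECT airline, COUNT(DISTINCT destination)
FROM flights
GROUP BY airline

Result:
  Alaska: 5 distinct
  Spirit: 1 distinct
  United: 7 distinct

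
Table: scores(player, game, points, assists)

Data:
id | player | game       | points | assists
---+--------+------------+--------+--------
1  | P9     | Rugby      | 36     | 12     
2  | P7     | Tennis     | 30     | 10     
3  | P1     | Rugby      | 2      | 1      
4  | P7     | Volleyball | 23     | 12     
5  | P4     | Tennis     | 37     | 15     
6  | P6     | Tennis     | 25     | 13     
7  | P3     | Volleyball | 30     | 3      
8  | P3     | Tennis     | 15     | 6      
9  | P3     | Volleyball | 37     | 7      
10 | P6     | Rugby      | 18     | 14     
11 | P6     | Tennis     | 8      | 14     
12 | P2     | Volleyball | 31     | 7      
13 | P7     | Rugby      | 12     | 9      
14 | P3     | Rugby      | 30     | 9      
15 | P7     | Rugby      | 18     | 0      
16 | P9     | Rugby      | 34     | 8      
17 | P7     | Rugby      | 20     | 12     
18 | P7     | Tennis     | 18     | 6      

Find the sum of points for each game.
SELECT game, SUM(points) as result
FROM scores
GROUP BY game

Result:
  Rugby: 170
  Tennis: 133
  Volleyball: 121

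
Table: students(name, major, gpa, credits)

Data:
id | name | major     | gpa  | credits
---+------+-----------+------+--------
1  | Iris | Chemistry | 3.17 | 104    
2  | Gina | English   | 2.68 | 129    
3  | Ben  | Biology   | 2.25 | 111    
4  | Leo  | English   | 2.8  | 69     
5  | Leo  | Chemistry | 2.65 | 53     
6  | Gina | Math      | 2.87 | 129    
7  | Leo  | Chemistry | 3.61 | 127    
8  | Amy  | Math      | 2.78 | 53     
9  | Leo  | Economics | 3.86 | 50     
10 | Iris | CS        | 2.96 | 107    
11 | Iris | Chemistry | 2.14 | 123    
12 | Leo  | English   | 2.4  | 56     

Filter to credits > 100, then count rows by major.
SELECT major, COUNT(*)
FROM students
WHERE credits > 100
GROUP BY major

Note: WHERE filters rows before grouping.

Result:
  Biology: 1
  CS: 1
  Chemistry: 3
  English: 1
  Math: 1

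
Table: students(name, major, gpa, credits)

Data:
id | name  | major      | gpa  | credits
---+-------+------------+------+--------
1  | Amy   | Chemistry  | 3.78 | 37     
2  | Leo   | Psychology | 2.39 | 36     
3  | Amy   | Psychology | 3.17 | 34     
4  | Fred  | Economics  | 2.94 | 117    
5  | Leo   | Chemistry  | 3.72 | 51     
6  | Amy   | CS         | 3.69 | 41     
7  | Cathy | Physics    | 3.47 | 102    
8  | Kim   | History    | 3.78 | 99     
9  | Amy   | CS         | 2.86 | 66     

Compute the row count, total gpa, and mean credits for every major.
SELECT major,
       COUNT(*) as cnt,
       SUM(gpa) as total_gpa,
       AVG(credits) as avg_credits
FROM students
GROUP BY major

Result:
  CS: 2 records, 6.55 total gpa, 53.50 avg credits
  Chemistry: 2 records, 7.50 total gpa, 44.00 avg credits
  Economics: 1 records, 2.94 total gpa, 117.00 avg credits
  History: 1 records, 3.78 total gpa, 99.00 avg credits
  Physics: 1 records, 3.47 total gpa, 102.00 avg credits
  Psychology: 2 records, 5.56 total gpa, 35.00 avg credits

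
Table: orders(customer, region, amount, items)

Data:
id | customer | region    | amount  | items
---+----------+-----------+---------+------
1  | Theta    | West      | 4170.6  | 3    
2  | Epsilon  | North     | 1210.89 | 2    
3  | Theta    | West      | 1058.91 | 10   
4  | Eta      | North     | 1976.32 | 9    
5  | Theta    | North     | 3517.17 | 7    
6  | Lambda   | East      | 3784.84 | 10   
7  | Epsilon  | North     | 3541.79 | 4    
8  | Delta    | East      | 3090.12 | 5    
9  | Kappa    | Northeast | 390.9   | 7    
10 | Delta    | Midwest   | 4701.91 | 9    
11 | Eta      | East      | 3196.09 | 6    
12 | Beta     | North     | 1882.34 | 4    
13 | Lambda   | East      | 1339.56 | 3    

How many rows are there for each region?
SELECT region, COUNT(*) as count
FROM orders
GROUP BY region

Result:
  East: 4
  Midwest: 1
  North: 5
  Northeast: 1
  West: 2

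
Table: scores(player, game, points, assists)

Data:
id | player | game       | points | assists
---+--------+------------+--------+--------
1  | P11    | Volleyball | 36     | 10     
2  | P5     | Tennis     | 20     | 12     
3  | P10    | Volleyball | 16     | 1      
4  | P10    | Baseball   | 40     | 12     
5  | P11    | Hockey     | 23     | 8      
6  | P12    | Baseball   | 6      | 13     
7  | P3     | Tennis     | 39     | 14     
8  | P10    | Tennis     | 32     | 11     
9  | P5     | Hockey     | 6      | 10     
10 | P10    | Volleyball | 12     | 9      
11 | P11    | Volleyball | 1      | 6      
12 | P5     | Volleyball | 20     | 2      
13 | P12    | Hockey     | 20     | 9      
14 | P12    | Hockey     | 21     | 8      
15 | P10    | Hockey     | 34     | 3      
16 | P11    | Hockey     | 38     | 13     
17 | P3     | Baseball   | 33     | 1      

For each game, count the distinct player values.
SELECT game, COUNT(DISTINCT player)
FROM scores
GROUP BY game

Result:
  Baseball: 3 distinct
  Hockey: 4 distinct
  Tennis: 3 distinct
  Volleyball: 3 distinct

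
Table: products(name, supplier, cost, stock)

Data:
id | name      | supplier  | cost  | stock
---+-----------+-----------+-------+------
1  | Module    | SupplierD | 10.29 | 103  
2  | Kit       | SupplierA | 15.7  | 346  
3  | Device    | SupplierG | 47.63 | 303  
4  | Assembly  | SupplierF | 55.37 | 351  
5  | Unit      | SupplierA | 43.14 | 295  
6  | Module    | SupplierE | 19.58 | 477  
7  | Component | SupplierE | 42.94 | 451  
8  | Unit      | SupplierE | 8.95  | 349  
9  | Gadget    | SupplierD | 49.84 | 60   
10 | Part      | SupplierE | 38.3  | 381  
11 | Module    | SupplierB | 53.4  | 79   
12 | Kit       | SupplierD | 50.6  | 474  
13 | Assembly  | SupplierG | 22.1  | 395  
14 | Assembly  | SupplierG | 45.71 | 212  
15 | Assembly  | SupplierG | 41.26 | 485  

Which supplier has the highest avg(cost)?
SELECT supplier, AVG(cost) as val
FROM products
GROUP BY supplier
ORDER BY val DESC
LIMIT 1

Result: SupplierF with avg(cost) = 55.37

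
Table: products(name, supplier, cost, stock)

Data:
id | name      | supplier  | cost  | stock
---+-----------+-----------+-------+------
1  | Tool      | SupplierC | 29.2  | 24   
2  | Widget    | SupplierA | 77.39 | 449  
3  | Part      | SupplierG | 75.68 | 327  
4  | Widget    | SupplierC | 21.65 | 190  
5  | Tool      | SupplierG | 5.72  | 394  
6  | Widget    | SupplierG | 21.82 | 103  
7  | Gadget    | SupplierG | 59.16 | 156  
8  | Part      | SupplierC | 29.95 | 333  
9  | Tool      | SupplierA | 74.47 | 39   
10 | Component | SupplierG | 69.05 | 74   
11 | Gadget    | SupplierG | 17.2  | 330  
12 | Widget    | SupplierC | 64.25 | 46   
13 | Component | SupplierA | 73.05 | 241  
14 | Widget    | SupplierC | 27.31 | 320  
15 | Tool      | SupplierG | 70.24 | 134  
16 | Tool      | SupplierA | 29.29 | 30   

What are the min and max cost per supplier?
SELECT supplier, MIN(cost), MAX(cost)
FROM products
GROUP BY supplier

Result:
  SupplierA: min=29.29, max=77.39
  SupplierC: min=21.65, max=64.25
  SupplierG: min=5.72, max=75.68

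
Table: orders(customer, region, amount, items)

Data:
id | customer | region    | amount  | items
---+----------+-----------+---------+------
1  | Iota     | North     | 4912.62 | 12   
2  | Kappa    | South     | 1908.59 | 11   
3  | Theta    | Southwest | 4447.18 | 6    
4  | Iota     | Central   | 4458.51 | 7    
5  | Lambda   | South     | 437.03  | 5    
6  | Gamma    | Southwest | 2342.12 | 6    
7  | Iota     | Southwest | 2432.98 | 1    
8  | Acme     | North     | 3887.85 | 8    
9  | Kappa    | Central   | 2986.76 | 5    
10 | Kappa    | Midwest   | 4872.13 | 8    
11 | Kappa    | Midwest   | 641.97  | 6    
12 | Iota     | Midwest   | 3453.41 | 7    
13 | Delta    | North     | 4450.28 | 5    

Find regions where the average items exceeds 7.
SELECT region, AVG(items)
FROM orders
GROUP BY region
HAVING AVG(items) > 7

Result:
  North: avg=8.33
  South: avg=8.00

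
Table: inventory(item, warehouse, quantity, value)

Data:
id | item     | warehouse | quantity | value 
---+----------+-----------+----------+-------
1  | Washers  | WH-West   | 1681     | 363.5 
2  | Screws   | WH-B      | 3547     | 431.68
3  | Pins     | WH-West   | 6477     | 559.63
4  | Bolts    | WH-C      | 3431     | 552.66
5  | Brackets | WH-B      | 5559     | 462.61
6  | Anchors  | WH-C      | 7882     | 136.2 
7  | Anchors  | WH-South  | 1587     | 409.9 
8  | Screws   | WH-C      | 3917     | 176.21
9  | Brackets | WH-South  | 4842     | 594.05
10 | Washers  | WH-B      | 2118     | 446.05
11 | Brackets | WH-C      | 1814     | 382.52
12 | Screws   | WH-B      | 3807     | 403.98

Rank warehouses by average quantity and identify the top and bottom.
SELECT warehouse, AVG(quantity)
FROM inventory
GROUP BY warehouse
ORDER BY AVG(quantity)

All groups:
  WH-South: 3214.50
  WH-B: 3757.75
  WH-West: 4079.00
  WH-C: 4261.00

Highest: WH-C (4261.00)
Lowest: WH-South (3214.50)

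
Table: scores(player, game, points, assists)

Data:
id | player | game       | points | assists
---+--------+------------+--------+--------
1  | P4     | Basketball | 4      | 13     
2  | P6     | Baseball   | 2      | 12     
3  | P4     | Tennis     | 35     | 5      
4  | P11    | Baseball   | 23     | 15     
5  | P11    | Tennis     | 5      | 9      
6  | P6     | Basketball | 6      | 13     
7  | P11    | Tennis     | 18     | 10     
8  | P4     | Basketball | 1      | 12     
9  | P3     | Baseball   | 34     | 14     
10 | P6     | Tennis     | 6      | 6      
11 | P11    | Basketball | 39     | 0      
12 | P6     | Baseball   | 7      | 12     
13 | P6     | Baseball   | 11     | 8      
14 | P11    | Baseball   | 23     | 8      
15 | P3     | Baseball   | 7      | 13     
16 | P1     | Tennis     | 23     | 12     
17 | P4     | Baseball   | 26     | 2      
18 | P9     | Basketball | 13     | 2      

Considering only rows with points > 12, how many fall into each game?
SELECT game, COUNT(*)
FROM scores
WHERE points > 12
GROUP BY game

Note: WHERE filters rows before grouping.

Result:
  Baseball: 4
  Basketball: 2
  Tennis: 3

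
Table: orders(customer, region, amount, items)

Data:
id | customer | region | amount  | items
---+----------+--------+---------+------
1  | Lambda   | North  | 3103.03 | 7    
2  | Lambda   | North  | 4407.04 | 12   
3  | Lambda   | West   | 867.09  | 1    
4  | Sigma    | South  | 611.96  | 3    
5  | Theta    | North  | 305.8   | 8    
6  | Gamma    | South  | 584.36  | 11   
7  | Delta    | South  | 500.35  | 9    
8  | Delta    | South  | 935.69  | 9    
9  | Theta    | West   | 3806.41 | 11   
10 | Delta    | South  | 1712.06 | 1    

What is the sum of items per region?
SELECT region, SUM(items) as result
FROM orders
GROUP BY region

Result:
  North: 27
  South: 33
  West: 12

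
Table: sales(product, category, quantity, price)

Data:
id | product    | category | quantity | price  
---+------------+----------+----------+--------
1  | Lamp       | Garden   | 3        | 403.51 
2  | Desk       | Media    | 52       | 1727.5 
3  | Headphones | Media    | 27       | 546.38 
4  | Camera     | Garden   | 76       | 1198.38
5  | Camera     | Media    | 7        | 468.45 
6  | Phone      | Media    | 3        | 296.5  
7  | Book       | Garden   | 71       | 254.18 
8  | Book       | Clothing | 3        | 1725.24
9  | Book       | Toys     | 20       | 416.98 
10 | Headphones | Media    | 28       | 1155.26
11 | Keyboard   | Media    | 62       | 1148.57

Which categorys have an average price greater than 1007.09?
SELECT category, AVG(price)
FROM sales
GROUP BY category
HAVING AVG(price) > 1007.09

Result:
  Clothing: avg=1725.24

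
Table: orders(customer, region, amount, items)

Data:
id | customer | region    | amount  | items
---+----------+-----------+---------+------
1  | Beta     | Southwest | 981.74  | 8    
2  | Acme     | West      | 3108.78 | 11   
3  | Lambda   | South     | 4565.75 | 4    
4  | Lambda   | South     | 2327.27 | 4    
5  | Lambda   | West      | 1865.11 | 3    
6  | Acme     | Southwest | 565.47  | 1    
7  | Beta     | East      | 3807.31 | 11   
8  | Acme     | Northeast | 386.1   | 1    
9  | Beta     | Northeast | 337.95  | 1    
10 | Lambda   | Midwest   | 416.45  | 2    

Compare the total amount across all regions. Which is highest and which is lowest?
SELECT region, SUM(amount)
FROM orders
GROUP BY region
ORDER BY SUM(amount)

All groups:
  Midwest: 416.45
  Northeast: 724.05
  Southwest: 1547.21
  East: 3807.31
  West: 4973.89
  South: 6893.02

Highest: South (6893.02)
Lowest: Midwest (416.45)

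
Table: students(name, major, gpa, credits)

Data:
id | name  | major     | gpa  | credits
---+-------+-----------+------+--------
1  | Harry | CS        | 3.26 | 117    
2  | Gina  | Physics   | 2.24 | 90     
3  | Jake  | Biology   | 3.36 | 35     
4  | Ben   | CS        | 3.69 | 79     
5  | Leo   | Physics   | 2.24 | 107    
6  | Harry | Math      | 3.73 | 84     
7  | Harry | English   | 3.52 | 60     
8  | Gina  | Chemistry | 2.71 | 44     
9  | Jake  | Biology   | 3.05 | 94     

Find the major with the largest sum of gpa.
SELECT major, SUM(gpa) as val
FROM students
GROUP BY major
ORDER BY val DESC
LIMIT 1

Result: CS with sum(gpa) = 6.95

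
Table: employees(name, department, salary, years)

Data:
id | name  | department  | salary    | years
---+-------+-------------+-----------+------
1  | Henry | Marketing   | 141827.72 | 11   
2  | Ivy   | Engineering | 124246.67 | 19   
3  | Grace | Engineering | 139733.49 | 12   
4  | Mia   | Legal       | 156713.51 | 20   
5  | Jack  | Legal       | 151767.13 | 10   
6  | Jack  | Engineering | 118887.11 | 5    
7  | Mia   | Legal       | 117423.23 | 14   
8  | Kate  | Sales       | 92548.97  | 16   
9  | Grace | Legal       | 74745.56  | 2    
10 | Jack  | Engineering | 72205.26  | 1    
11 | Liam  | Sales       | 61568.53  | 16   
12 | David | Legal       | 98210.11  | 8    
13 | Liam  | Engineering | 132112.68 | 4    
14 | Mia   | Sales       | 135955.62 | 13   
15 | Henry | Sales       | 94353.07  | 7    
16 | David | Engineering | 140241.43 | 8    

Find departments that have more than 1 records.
SELECT department, COUNT(*) as cnt
FROM employees
GROUP BY department
HAVING COUNT(*) > 1

Result:
  Engineering: 6
  Legal: 5
  Sales: 4

Note: HAVING filters groups after aggregation, WHERE filters rows before.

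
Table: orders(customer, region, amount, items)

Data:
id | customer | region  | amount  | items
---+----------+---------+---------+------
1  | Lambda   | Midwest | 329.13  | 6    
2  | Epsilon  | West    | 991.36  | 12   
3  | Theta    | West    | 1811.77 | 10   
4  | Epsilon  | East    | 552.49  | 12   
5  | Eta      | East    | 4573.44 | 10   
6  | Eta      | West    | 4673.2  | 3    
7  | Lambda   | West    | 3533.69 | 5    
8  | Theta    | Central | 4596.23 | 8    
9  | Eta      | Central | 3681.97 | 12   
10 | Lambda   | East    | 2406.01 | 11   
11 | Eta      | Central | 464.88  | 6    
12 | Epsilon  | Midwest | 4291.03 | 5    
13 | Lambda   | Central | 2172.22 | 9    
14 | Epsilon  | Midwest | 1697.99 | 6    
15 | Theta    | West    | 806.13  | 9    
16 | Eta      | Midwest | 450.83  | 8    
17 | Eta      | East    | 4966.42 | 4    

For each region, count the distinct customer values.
SELECT region, COUNT(DISTINCT customer)
FROM orders
GROUP BY region

Result:
  Central: 3 distinct
  East: 3 distinct
  Midwest: 3 distinct
  West: 4 distinct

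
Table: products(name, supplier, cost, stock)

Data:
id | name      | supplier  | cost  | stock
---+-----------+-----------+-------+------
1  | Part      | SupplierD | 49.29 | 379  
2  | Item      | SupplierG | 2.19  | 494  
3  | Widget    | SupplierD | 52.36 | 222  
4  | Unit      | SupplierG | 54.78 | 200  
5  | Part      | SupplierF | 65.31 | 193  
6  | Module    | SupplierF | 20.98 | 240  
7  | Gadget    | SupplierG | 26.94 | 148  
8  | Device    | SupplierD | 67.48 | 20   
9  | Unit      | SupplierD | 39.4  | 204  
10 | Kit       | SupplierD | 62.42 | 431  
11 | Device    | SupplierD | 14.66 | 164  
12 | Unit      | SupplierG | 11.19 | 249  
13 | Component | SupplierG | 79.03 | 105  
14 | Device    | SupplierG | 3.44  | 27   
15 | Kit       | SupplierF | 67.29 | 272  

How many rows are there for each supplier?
SELECT supplier, COUNT(*) as count
FROM products
GROUP BY supplier

Result:
  SupplierD: 6
  SupplierF: 3
  SupplierG: 6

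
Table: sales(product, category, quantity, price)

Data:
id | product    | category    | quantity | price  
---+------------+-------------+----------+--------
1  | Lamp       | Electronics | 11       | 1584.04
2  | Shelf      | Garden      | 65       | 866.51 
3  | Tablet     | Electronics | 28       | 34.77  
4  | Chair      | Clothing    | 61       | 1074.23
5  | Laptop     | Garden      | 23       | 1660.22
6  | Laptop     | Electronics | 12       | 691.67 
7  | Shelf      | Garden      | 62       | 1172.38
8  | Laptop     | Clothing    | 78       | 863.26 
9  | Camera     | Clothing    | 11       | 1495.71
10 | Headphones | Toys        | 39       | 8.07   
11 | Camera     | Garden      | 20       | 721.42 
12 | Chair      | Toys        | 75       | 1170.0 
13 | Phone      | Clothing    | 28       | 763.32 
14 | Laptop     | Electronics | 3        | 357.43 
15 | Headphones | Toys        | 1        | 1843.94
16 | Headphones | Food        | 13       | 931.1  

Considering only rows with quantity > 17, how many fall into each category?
SELECT category, COUNT(*)
FROM sales
WHERE quantity > 17
GROUP BY category

Note: WHERE filters rows before grouping.

Result:
  Clothing: 3
  Electronics: 1
  Garden: 4
  Toys: 2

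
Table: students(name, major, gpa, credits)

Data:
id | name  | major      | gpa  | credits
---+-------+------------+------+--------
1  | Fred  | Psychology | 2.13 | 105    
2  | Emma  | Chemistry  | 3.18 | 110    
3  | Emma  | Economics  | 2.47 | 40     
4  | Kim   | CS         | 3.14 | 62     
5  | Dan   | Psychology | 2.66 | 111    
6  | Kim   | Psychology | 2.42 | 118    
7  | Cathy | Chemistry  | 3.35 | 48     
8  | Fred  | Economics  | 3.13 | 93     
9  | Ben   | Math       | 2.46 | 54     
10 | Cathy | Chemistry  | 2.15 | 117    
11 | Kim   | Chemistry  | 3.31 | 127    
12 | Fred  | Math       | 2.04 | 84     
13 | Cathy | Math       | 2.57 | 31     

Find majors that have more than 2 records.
SELECT major, COUNT(*) as cnt
FROM students
GROUP BY major
HAVING COUNT(*) > 2

Result:
  Chemistry: 4
  Math: 3
  Psychology: 3

Note: HAVING filters groups after aggregation, WHERE filters rows before.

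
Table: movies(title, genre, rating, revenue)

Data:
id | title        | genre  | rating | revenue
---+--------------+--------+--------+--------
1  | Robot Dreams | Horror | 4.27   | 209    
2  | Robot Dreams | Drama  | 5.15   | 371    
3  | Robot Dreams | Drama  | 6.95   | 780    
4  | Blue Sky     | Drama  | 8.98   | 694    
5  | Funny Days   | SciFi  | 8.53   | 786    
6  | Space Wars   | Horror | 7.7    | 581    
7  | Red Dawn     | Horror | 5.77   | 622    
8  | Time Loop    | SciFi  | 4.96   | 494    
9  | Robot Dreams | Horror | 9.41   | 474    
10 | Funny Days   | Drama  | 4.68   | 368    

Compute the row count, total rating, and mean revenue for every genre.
SELECT genre,
       COUNT(*) as cnt,
       SUM(rating) as total_rating,
       AVG(revenue) as avg_revenue
FROM movies
GROUP BY genre

Result:
  Drama: 4 records, 25.76 total rating, 553.25 avg revenue
  Horror: 4 records, 27.15 total rating, 471.50 avg revenue
  SciFi: 2 records, 13.49 total rating, 640.00 avg revenue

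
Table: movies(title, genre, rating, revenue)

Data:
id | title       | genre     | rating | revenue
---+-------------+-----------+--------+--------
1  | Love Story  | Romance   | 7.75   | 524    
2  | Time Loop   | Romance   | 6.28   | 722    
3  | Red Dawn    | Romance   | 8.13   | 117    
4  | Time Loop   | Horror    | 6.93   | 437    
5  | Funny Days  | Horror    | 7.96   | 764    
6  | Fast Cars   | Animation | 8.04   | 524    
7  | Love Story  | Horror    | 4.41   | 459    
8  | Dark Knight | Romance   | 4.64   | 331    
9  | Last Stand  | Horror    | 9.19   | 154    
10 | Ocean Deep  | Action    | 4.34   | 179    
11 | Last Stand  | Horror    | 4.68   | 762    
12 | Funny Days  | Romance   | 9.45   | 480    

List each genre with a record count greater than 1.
SELECT genre, COUNT(*) as cnt
FROM movies
GROUP BY genre
HAVING COUNT(*) > 1

Result:
  Horror: 5
  Romance: 5

Note: HAVING filters groups after aggregation, WHERE filters rows before.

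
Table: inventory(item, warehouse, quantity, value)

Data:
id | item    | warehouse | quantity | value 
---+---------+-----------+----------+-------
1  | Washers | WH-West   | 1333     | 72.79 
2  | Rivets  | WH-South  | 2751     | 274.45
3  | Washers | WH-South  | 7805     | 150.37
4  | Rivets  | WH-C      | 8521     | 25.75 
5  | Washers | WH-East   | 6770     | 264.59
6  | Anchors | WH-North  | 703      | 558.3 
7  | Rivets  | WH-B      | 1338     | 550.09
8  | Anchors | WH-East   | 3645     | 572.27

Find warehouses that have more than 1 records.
SELECT warehouse, COUNT(*) as cnt
FROM inventory
GROUP BY warehouse
HAVING COUNT(*) > 1

Result:
  WH-East: 2
  WH-South: 2

Note: HAVING filters groups after aggregation, WHERE filters rows before.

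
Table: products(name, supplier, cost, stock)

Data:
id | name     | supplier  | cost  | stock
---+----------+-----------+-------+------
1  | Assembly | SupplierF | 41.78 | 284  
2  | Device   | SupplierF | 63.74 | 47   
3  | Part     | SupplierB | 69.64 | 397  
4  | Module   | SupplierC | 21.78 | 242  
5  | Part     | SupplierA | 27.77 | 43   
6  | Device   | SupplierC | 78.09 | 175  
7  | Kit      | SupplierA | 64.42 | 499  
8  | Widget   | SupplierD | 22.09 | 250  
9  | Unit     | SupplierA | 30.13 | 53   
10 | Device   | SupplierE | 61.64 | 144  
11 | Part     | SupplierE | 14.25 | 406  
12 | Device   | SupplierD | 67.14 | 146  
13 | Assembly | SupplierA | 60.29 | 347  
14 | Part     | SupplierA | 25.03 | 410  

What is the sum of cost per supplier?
SELECT supplier, SUM(cost) as result
FROM products
GROUP BY supplier

Result:
  SupplierA: 207.64
  SupplierB: 69.64
  SupplierC: 99.87
  SupplierD: 89.23
  SupplierE: 75.89
  SupplierF: 105.52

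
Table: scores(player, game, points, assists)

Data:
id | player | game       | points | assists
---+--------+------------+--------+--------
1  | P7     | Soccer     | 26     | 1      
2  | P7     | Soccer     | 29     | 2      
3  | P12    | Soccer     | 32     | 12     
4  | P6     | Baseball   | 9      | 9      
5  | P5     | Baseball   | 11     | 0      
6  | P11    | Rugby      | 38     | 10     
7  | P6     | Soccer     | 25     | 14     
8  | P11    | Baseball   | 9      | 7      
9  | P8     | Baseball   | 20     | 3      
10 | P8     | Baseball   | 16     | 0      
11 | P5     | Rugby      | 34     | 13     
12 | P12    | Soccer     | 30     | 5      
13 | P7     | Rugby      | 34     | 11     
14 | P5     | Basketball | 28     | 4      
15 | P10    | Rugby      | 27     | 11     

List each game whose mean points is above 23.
SELECT game, AVG(points)
FROM scores
GROUP BY game
HAVING AVG(points) > 23

Result:
  Basketball: avg=28.00
  Rugby: avg=33.25
  Soccer: avg=28.40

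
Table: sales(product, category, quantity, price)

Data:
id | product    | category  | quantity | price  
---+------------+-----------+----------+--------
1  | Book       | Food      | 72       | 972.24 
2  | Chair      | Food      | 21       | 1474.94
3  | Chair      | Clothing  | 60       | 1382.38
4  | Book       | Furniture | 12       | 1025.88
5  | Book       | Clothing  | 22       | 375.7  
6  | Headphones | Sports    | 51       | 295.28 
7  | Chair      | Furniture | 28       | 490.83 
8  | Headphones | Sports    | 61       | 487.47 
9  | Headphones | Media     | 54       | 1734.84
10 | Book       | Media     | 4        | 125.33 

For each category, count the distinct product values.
SELECT category, COUNT(DISTINCT product)
FROM sales
GROUP BY category

Result:
  Clothing: 2 distinct
  Food: 2 distinct
  Furniture: 2 distinct
  Media: 2 distinct
  Sports: 1 distinct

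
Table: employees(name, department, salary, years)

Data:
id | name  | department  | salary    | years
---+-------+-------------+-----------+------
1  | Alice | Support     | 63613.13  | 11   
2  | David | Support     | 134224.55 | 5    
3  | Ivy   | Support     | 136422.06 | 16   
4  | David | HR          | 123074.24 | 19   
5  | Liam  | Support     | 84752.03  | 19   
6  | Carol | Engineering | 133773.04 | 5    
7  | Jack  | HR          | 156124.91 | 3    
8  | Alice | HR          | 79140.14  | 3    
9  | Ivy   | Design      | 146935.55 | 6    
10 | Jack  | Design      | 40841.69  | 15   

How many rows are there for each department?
SELECT department, COUNT(*) as count
FROM employees
GROUP BY department

Result:
  Design: 2
  Engineering: 1
  HR: 3
  Support: 4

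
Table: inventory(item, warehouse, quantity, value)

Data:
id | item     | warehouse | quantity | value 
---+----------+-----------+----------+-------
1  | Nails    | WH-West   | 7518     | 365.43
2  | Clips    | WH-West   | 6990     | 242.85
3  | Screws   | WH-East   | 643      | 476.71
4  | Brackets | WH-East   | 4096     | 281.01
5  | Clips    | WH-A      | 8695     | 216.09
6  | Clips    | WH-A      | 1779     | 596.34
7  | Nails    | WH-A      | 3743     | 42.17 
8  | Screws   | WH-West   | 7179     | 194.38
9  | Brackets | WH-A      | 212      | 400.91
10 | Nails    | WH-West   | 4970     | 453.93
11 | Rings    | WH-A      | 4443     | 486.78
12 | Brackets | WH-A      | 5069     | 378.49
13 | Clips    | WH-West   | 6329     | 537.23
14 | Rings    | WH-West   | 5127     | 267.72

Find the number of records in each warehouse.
SELECT warehouse, COUNT(*) as count
FROM inventory
GROUP BY warehouse

Result:
  WH-A: 6
  WH-East: 2
  WH-West: 6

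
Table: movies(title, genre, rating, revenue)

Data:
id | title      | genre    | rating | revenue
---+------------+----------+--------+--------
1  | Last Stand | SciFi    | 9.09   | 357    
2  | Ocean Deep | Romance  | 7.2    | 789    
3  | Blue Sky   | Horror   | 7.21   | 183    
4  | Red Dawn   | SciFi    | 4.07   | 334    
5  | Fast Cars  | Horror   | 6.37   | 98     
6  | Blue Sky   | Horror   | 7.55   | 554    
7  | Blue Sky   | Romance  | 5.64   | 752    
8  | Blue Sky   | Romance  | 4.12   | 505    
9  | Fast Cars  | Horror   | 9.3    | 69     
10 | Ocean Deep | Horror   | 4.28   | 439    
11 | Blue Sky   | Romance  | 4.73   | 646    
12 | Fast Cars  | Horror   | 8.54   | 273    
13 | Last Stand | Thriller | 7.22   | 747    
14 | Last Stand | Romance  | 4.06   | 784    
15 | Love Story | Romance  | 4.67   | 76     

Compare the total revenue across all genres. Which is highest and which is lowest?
SELECT genre, SUM(revenue)
FROM movies
GROUP BY genre
ORDER BY SUM(revenue)

All groups:
  SciFi: 691
  Thriller: 747
  Horror: 1616
  Romance: 3552

Highest: Romance (3552)
Lowest: SciFi (691)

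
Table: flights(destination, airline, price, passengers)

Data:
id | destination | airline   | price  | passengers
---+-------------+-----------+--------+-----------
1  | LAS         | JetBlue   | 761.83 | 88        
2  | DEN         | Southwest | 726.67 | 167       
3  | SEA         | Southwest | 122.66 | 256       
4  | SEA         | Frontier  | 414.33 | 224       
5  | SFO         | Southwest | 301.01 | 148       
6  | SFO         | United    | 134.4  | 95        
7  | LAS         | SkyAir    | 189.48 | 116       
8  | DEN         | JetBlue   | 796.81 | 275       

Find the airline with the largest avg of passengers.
SELECT airline, AVG(passengers) as val
FROM flights
GROUP BY airline
ORDER BY val DESC
LIMIT 1

Result: Frontier with avg(passengers) = 224.00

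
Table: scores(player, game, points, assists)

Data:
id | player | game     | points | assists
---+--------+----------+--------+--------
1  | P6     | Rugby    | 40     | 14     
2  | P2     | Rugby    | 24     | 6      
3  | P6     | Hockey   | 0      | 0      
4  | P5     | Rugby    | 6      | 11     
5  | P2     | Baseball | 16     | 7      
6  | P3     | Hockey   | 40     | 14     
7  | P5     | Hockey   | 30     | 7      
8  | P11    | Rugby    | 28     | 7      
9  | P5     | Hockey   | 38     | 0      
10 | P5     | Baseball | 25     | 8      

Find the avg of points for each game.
SELECT game, AVG(points) as result
FROM scores
GROUP BY game

Result:
  Baseball: 20.50
  Hockey: 27.00
  Rugby: 24.50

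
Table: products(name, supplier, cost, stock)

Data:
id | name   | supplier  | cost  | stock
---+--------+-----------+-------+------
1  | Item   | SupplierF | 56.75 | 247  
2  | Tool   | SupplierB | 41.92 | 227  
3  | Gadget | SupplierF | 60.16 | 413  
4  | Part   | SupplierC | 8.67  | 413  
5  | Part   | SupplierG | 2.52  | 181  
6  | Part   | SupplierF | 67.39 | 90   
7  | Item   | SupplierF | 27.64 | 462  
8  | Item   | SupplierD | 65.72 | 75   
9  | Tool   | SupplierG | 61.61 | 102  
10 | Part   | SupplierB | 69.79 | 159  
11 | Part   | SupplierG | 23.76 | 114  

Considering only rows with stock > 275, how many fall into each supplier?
SELECT supplier, COUNT(*)
FROM products
WHERE stock > 275
GROUP BY supplier

Note: WHERE filters rows before grouping.

Result:
  SupplierC: 1
  SupplierF: 2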